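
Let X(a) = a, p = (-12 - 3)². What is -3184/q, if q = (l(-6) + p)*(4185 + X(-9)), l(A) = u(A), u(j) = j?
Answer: -199/57159 ≈ -0.0034815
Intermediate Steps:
p = 225 (p = (-15)² = 225)
l(A) = A
q = 914544 (q = (-6 + 225)*(4185 - 9) = 219*4176 = 914544)
-3184/q = -3184/914544 = -3184*1/914544 = -199/57159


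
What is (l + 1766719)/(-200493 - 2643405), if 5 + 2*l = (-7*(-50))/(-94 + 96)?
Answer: -883402/1421949 ≈ -0.62126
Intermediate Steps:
l = 85 (l = -5/2 + ((-7*(-50))/(-94 + 96))/2 = -5/2 + (350/2)/2 = -5/2 + (350*(½))/2 = -5/2 + (½)*175 = -5/2 + 175/2 = 85)
(l + 1766719)/(-200493 - 2643405) = (85 + 1766719)/(-200493 - 2643405) = 1766804/(-2843898) = 1766804*(-1/2843898) = -883402/1421949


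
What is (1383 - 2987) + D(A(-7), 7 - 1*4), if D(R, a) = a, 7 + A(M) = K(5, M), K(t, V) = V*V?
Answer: -1601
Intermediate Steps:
K(t, V) = V**2
A(M) = -7 + M**2
(1383 - 2987) + D(A(-7), 7 - 1*4) = (1383 - 2987) + (7 - 1*4) = -1604 + (7 - 4) = -1604 + 3 = -1601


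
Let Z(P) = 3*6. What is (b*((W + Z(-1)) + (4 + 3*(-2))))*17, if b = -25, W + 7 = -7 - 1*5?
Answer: 1275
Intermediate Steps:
W = -19 (W = -7 + (-7 - 1*5) = -7 + (-7 - 5) = -7 - 12 = -19)
Z(P) = 18
(b*((W + Z(-1)) + (4 + 3*(-2))))*17 = -25*((-19 + 18) + (4 + 3*(-2)))*17 = -25*(-1 + (4 - 6))*17 = -25*(-1 - 2)*17 = -25*(-3)*17 = 75*17 = 1275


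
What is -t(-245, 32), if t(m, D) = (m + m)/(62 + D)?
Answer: 245/47 ≈ 5.2128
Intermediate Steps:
t(m, D) = 2*m/(62 + D) (t(m, D) = (2*m)/(62 + D) = 2*m/(62 + D))
-t(-245, 32) = -2*(-245)/(62 + 32) = -2*(-245)/94 = -1*(-245/47) = 245/47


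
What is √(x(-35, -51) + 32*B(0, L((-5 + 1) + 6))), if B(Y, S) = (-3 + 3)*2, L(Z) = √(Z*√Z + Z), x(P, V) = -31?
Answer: I*√31 ≈ 5.5678*I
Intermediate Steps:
L(Z) = √(Z + Z^(3/2)) (L(Z) = √(Z^(3/2) + Z) = √(Z + Z^(3/2)))
B(Y, S) = 0 (B(Y, S) = 0*2 = 0)
√(x(-35, -51) + 32*B(0, L((-5 + 1) + 6))) = √(-31 + 32*0) = √(-31 + 0) = √(-31) = I*√31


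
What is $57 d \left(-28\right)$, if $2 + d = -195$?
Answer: $314412$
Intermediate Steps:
$d = -197$ ($d = -2 - 195 = -197$)
$57 d \left(-28\right) = 57 \left(-197\right) \left(-28\right) = \left(-11229\right) \left(-28\right) = 314412$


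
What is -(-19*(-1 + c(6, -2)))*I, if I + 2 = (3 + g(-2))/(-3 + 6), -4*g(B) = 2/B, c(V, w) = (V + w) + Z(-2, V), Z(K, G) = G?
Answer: -627/4 ≈ -156.75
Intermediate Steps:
c(V, w) = w + 2*V (c(V, w) = (V + w) + V = w + 2*V)
g(B) = -1/(2*B)
I = -11/12 (I = -2 + (3 - 1/2/(-2))/(-3 + 6) = -2 + (3 - 1/2*(-1/2))/3 = -2 + (3 + 1/4)*(1/3) = -2 + (13/4)*(1/3) = -2 + 13/12 = -11/12 ≈ -0.91667)
-(-19*(-1 + c(6, -2)))*I = -(-19*(-1 + (-2 + 2*6)))*(-11)/12 = -(-19*(-1 + (-2 + 12)))*(-11)/12 = -(-19*(-1 + 10))*(-11)/12 = -(-19*9)*(-11)/12 = -(-171)*(-11)/12 = -1*627/4 = -627/4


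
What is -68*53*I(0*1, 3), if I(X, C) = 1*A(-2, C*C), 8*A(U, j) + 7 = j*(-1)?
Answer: 7208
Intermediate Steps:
A(U, j) = -7/8 - j/8 (A(U, j) = -7/8 + (j*(-1))/8 = -7/8 + (-j)/8 = -7/8 - j/8)
I(X, C) = -7/8 - C²/8 (I(X, C) = 1*(-7/8 - C*C/8) = 1*(-7/8 - C²/8) = -7/8 - C²/8)
-68*53*I(0*1, 3) = -68*53*(-7/8 - ⅛*3²) = -3604*(-7/8 - ⅛*9) = -3604*(-7/8 - 9/8) = -3604*(-2) = -1*(-7208) = 7208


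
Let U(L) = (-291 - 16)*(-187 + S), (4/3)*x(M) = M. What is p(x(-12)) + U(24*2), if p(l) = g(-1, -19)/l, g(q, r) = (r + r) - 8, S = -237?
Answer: 1171558/9 ≈ 1.3017e+5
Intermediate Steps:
x(M) = 3*M/4
g(q, r) = -8 + 2*r (g(q, r) = 2*r - 8 = -8 + 2*r)
U(L) = 130168 (U(L) = (-291 - 16)*(-187 - 237) = -307*(-424) = 130168)
p(l) = -46/l (p(l) = (-8 + 2*(-19))/l = (-8 - 38)/l = -46/l)
p(x(-12)) + U(24*2) = -46/((¾)*(-12)) + 130168 = -46/(-9) + 130168 = -46*(-⅑) + 130168 = 46/9 + 130168 = 1171558/9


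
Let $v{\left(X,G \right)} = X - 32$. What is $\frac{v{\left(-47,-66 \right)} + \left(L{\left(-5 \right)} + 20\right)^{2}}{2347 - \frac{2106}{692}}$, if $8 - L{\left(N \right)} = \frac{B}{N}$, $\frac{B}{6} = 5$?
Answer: $\frac{372642}{811009} \approx 0.45948$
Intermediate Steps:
$B = 30$ ($B = 6 \cdot 5 = 30$)
$L{\left(N \right)} = 8 - \frac{30}{N}$
$v{\left(X,G \right)} = -32 + X$ ($v{\left(X,G \right)} = X - 32 = -32 + X$)
$\frac{v{\left(-47,-66 \right)} + \left(L{\left(-5 \right)} + 20\right)^{2}}{2347 - \frac{2106}{692}} = \frac{\left(-32 - 47\right) + \left(\left(8 - \frac{30}{-5}\right) + 20\right)^{2}}{2347 - \frac{2106}{692}} = \frac{-79 + \left(\left(8 - -6\right) + 20\right)^{2}}{2347 - \frac{1053}{346}} = \frac{-79 + \left(\left(8 + 6\right) + 20\right)^{2}}{2347 - \frac{1053}{346}} = \frac{-79 + \left(14 + 20\right)^{2}}{\frac{811009}{346}} = \left(-79 + 34^{2}\right) \frac{346}{811009} = \left(-79 + 1156\right) \frac{346}{811009} = 1077 \cdot \frac{346}{811009} = \frac{372642}{811009}$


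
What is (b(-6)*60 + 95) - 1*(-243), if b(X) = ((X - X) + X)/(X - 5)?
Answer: 4078/11 ≈ 370.73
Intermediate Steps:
b(X) = X/(-5 + X) (b(X) = (0 + X)/(-5 + X) = X/(-5 + X))
(b(-6)*60 + 95) - 1*(-243) = (-6/(-5 - 6)*60 + 95) - 1*(-243) = (-6/(-11)*60 + 95) + 243 = (-6*(-1/11)*60 + 95) + 243 = ((6/11)*60 + 95) + 243 = (360/11 + 95) + 243 = 1405/11 + 243 = 4078/11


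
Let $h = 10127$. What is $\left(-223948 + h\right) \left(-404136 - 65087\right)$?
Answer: $100329731083$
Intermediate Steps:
$\left(-223948 + h\right) \left(-404136 - 65087\right) = \left(-223948 + 10127\right) \left(-404136 - 65087\right) = \left(-213821\right) \left(-469223\right) = 100329731083$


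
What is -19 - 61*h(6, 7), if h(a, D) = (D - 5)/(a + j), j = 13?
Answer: -483/19 ≈ -25.421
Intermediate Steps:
h(a, D) = (-5 + D)/(13 + a) (h(a, D) = (D - 5)/(a + 13) = (-5 + D)/(13 + a))
-19 - 61*h(6, 7) = -19 - 61*(-5 + 7)/(13 + 6) = -19 - 61*2/19 = -19 - 122/19 = -483/19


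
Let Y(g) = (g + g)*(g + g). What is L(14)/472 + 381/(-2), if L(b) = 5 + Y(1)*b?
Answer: -89855/472 ≈ -190.37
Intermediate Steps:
Y(g) = 4*g² (Y(g) = (2*g)*(2*g) = 4*g²)
L(b) = 5 + 4*b (L(b) = 5 + (4*1²)*b = 5 + (4*1)*b = 5 + 4*b)
L(14)/472 + 381/(-2) = (5 + 4*14)/472 + 381/(-2) = (5 + 56)*(1/472) + 381*(-½) = 61*(1/472) - 381/2 = 61/472 - 381/2 = -89855/472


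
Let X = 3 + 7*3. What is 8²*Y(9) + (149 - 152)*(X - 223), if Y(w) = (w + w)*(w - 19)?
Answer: -10923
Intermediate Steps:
Y(w) = 2*w*(-19 + w) (Y(w) = (2*w)*(-19 + w) = 2*w*(-19 + w))
X = 24 (X = 3 + 21 = 24)
8²*Y(9) + (149 - 152)*(X - 223) = 8²*(2*9*(-19 + 9)) + (149 - 152)*(24 - 223) = 64*(2*9*(-10)) - 3*(-199) = 64*(-180) + 597 = -11520 + 597 = -10923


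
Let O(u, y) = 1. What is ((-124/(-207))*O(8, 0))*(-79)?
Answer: -9796/207 ≈ -47.324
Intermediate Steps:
((-124/(-207))*O(8, 0))*(-79) = (-124/(-207)*1)*(-79) = (-124*(-1/207)*1)*(-79) = ((124/207)*1)*(-79) = (124/207)*(-79) = -9796/207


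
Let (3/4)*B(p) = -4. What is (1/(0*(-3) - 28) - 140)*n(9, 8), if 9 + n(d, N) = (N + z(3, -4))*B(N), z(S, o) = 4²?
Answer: 537177/28 ≈ 19185.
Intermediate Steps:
B(p) = -16/3 (B(p) = (4/3)*(-4) = -16/3)
z(S, o) = 16
n(d, N) = -283/3 - 16*N/3 (n(d, N) = -9 + (N + 16)*(-16/3) = -9 + (16 + N)*(-16/3) = -9 + (-256/3 - 16*N/3) = -283/3 - 16*N/3)
(1/(0*(-3) - 28) - 140)*n(9, 8) = (1/(0*(-3) - 28) - 140)*(-283/3 - 16/3*8) = (1/(0 - 28) - 140)*(-283/3 - 128/3) = (1/(-28) - 140)*(-137) = (-1/28 - 140)*(-137) = -3921/28*(-137) = 537177/28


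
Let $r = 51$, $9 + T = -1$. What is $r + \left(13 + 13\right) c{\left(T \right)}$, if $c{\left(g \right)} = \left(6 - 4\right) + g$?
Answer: $-157$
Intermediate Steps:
$T = -10$ ($T = -9 - 1 = -10$)
$c{\left(g \right)} = 2 + g$
$r + \left(13 + 13\right) c{\left(T \right)} = 51 + \left(13 + 13\right) \left(2 - 10\right) = 51 + 26 \left(-8\right) = 51 - 208 = -157$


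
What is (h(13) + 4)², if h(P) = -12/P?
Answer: 1600/169 ≈ 9.4675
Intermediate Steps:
(h(13) + 4)² = (-12/13 + 4)² = (40/13)² = 1600/169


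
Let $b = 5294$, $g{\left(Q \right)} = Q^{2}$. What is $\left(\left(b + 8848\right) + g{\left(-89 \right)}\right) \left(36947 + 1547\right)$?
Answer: $849293122$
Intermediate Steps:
$\left(\left(b + 8848\right) + g{\left(-89 \right)}\right) \left(36947 + 1547\right) = \left(\left(5294 + 8848\right) + \left(-89\right)^{2}\right) \left(36947 + 1547\right) = \left(14142 + 7921\right) 38494 = 22063 \cdot 38494 = 849293122$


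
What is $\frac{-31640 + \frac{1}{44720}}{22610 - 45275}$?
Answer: $\frac{471646933}{337859600} \approx 1.396$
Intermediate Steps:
$\frac{-31640 + \frac{1}{44720}}{22610 - 45275} = \frac{-31640 + \frac{1}{44720}}{-22665} = \left(- \frac{1414940799}{44720}\right) \left(- \frac{1}{22665}\right) = \frac{471646933}{337859600}$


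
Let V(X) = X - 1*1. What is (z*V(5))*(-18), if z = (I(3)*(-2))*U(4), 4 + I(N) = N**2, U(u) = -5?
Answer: -3600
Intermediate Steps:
I(N) = -4 + N**2
V(X) = -1 + X (V(X) = X - 1 = -1 + X)
z = 50 (z = ((-4 + 3**2)*(-2))*(-5) = ((-4 + 9)*(-2))*(-5) = (5*(-2))*(-5) = -10*(-5) = 50)
(z*V(5))*(-18) = (50*(-1 + 5))*(-18) = (50*4)*(-18) = 200*(-18) = -3600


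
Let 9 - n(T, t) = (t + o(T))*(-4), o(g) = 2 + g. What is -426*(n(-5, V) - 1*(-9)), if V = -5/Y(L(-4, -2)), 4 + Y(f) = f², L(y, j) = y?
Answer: -1846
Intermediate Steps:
Y(f) = -4 + f²
V = -5/12 (V = -5/(-4 + (-4)²) = -5/(-4 + 16) = -5/12 ≈ -0.41667)
n(T, t) = 17 + 4*T + 4*t (n(T, t) = 9 - (t + (2 + T))*(-4) = 9 - (2 + T + t)*(-4) = 9 - (-8 - 4*T - 4*t) = 9 + (8 + 4*T + 4*t) = 17 + 4*T + 4*t)
-426*(n(-5, V) - 1*(-9)) = -426*((17 + 4*(-5) + 4*(-5/12)) - 1*(-9)) = -426*((17 - 20 - 5/3) + 9) = -426*(-14/3 + 9) = -426*13/3 = -1846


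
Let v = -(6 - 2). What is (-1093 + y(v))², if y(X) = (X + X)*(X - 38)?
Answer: 573049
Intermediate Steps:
v = -4 (v = -1*4 = -4)
y(X) = 2*X*(-38 + X) (y(X) = (2*X)*(-38 + X) = 2*X*(-38 + X))
(-1093 + y(v))² = (-1093 + 2*(-4)*(-38 - 4))² = (-1093 + 2*(-4)*(-42))² = (-1093 + 336)² = (-757)² = 573049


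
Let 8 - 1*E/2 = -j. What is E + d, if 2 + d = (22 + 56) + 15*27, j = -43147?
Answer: -85797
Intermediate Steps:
d = 481 (d = -2 + ((22 + 56) + 15*27) = -2 + (78 + 405) = -2 + 483 = 481)
E = -86278 (E = 16 - (-2)*(-43147) = 16 - 2*43147 = 16 - 86294 = -86278)
E + d = -86278 + 481 = -85797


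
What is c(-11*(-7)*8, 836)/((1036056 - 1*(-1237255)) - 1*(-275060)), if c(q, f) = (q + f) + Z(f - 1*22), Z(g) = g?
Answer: 2266/2548371 ≈ 0.00088920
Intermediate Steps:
c(q, f) = -22 + q + 2*f (c(q, f) = (q + f) + (f - 1*22) = (f + q) + (f - 22) = (f + q) + (-22 + f) = -22 + q + 2*f)
c(-11*(-7)*8, 836)/((1036056 - 1*(-1237255)) - 1*(-275060)) = (-22 - 11*(-7)*8 + 2*836)/((1036056 - 1*(-1237255)) - 1*(-275060)) = (-22 + 77*8 + 1672)/((1036056 + 1237255) + 275060) = (-22 + 616 + 1672)/(2273311 + 275060) = 2266/2548371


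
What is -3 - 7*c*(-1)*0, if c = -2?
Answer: -3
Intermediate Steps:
-3 - 7*c*(-1)*0 = -3 - 7*(-2*(-1))*0 = -3 - 14*0 = -3 - 7*0 = -3 + 0 = -3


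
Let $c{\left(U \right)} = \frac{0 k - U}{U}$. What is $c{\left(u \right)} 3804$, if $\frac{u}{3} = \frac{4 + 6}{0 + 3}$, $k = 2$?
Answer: $-3804$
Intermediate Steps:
$u = 10$ ($u = 3 \frac{4 + 6}{0 + 3} = 3 \cdot \frac{10}{3} = 10$)
$c{\left(U \right)} = -1$ ($c{\left(U \right)} = \frac{0 \cdot 2 - U}{U} = \frac{0 - U}{U} = \frac{\left(-1\right) U}{U} = -1$)
$c{\left(u \right)} 3804 = \left(-1\right) 3804 = -3804$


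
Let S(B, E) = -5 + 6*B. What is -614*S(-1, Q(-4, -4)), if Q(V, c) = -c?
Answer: 6754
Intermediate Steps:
-614*S(-1, Q(-4, -4)) = -614*(-5 + 6*(-1)) = -614*(-5 - 6) = -614*(-11) = 6754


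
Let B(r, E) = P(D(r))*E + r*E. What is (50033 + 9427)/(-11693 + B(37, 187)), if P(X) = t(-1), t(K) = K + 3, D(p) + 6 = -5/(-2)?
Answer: -2973/220 ≈ -13.514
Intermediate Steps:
D(p) = -7/2 (D(p) = -6 - 5/(-2) = -6 - 5*(-½) = -6 + 5/2 = -7/2)
t(K) = 3 + K
P(X) = 2 (P(X) = 3 - 1 = 2)
B(r, E) = 2*E + E*r (B(r, E) = 2*E + r*E = 2*E + E*r)
(50033 + 9427)/(-11693 + B(37, 187)) = (50033 + 9427)/(-11693 + 187*(2 + 37)) = 59460/(-11693 + 187*39) = 59460/(-11693 + 7293) = 59460/(-4400) = 59460*(-1/4400) = -2973/220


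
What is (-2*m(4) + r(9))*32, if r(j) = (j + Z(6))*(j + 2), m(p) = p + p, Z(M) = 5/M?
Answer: 8848/3 ≈ 2949.3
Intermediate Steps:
m(p) = 2*p
r(j) = (2 + j)*(⅚ + j) (r(j) = (j + 5/6)*(j + 2) = (j + 5*(⅙))*(2 + j) = (j + ⅚)*(2 + j) = (⅚ + j)*(2 + j) = (2 + j)*(⅚ + j))
(-2*m(4) + r(9))*32 = (-4*4 + (5/3 + 9² + (17/6)*9))*32 = (-2*8 + (5/3 + 81 + 51/2))*32 = (-16 + 649/6)*32 = (553/6)*32 = 8848/3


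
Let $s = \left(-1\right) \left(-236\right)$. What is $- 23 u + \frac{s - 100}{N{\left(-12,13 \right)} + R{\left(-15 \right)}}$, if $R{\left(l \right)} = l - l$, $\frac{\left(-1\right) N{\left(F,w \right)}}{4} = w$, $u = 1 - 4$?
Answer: $\frac{863}{13} \approx 66.385$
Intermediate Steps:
$u = -3$ ($u = 1 - 4 = -3$)
$N{\left(F,w \right)} = - 4 w$
$R{\left(l \right)} = 0$
$s = 236$
$- 23 u + \frac{s - 100}{N{\left(-12,13 \right)} + R{\left(-15 \right)}} = - 23 \left(-3\right) + \frac{236 - 100}{\left(-4\right) 13 + 0} = \left(-1\right) \left(-69\right) + \frac{136}{-52 + 0} = 69 + \frac{136}{-52} = 69 + 136 \left(- \frac{1}{52}\right) = 69 - \frac{34}{13} = \frac{863}{13}$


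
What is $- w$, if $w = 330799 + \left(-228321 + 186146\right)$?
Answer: $-288624$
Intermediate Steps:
$w = 288624$ ($w = 330799 - 42175 = 288624$)
$- w = \left(-1\right) 288624 = -288624$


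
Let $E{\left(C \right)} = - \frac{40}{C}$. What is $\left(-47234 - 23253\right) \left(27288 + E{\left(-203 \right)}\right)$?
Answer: $- \frac{390463018448}{203} \approx -1.9235 \cdot 10^{9}$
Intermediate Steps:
$\left(-47234 - 23253\right) \left(27288 + E{\left(-203 \right)}\right) = \left(-47234 - 23253\right) \left(27288 - \frac{40}{-203}\right) = - 70487 \left(27288 - - \frac{40}{203}\right) = - 70487 \left(27288 + \frac{40}{203}\right) = \left(-70487\right) \frac{5539504}{203} = - \frac{390463018448}{203}$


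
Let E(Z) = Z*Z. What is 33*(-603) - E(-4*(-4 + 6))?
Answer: -19963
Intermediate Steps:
E(Z) = Z²
33*(-603) - E(-4*(-4 + 6)) = 33*(-603) - (-4*(-4 + 6))² = -19899 - (-4*2)² = -19899 - 1*(-8)² = -19899 - 1*64 = -19899 - 64 = -19963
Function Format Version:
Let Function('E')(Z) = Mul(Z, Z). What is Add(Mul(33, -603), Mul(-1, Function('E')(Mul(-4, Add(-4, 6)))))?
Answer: -19963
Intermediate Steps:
Function('E')(Z) = Pow(Z, 2)
Add(Mul(33, -603), Mul(-1, Function('E')(Mul(-4, Add(-4, 6))))) = Add(Mul(33, -603), Mul(-1, Pow(Mul(-4, Add(-4, 6)), 2))) = Add(-19899, Mul(-1, Pow(Mul(-4, 2), 2))) = Add(-19899, Mul(-1, Pow(-8, 2))) = Add(-19899, Mul(-1, 64)) = Add(-19899, -64) = -19963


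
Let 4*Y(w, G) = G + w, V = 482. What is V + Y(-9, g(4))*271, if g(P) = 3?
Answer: 151/2 ≈ 75.500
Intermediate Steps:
Y(w, G) = G/4 + w/4 (Y(w, G) = (G + w)/4 = G/4 + w/4)
V + Y(-9, g(4))*271 = 482 + ((¼)*3 + (¼)*(-9))*271 = 482 + (¾ - 9/4)*271 = 482 - 3/2*271 = 482 - 813/2 = 151/2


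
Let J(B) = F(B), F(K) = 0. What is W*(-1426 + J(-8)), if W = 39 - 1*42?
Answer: 4278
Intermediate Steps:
J(B) = 0
W = -3 (W = 39 - 42 = -3)
W*(-1426 + J(-8)) = -3*(-1426 + 0) = -3*(-1426) = 4278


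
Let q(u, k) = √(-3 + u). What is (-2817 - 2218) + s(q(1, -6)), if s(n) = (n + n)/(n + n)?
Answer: -5034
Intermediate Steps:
s(n) = 1 (s(n) = (2*n)/((2*n)) = (2*n)*(1/(2*n)) = 1)
(-2817 - 2218) + s(q(1, -6)) = (-2817 - 2218) + 1 = -5035 + 1 = -5034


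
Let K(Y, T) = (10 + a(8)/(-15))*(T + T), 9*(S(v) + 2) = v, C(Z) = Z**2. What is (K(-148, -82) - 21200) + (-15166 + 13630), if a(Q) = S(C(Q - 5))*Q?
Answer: -366952/15 ≈ -24463.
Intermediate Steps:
S(v) = -2 + v/9
a(Q) = Q*(-2 + (-5 + Q)**2/9) (a(Q) = (-2 + (Q - 5)**2/9)*Q = (-2 + (-5 + Q)**2/9)*Q = Q*(-2 + (-5 + Q)**2/9))
K(Y, T) = 316*T/15 (K(Y, T) = (10 + ((1/9)*8*(-18 + (-5 + 8)**2))/(-15))*(T + T) = (10 + ((1/9)*8*(-18 + 3**2))*(-1/15))*(2*T) = (10 + ((1/9)*8*(-18 + 9))*(-1/15))*(2*T) = (10 + ((1/9)*8*(-9))*(-1/15))*(2*T) = (10 - 8*(-1/15))*(2*T) = (10 + 8/15)*(2*T) = 158*(2*T)/15 = 316*T/15)
(K(-148, -82) - 21200) + (-15166 + 13630) = ((316/15)*(-82) - 21200) + (-15166 + 13630) = (-25912/15 - 21200) - 1536 = -343912/15 - 1536 = -366952/15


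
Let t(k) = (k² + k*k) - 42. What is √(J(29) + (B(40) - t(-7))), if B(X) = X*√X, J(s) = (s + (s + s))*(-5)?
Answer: √(-491 + 80*√10) ≈ 15.428*I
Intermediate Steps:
J(s) = -15*s (J(s) = (s + 2*s)*(-5) = (3*s)*(-5) = -15*s)
B(X) = X^(3/2)
t(k) = -42 + 2*k² (t(k) = (k² + k²) - 42 = 2*k² - 42 = -42 + 2*k²)
√(J(29) + (B(40) - t(-7))) = √(-15*29 + (40^(3/2) - (-42 + 2*(-7)²))) = √(-435 + (80*√10 - (-42 + 2*49))) = √(-435 + (80*√10 - (-42 + 98))) = √(-435 + (80*√10 - 1*56)) = √(-435 + (80*√10 - 56)) = √(-435 + (-56 + 80*√10)) = √(-491 + 80*√10)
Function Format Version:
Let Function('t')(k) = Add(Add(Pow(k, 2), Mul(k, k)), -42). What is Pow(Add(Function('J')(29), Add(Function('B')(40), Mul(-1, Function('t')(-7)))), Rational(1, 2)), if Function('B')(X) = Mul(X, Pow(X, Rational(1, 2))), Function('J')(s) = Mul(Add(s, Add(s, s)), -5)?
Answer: Pow(Add(-491, Mul(80, Pow(10, Rational(1, 2)))), Rational(1, 2)) ≈ Mul(15.428, I)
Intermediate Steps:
Function('J')(s) = Mul(-15, s) (Function('J')(s) = Mul(Add(s, Mul(2, s)), -5) = Mul(Mul(3, s), -5) = Mul(-15, s))
Function('B')(X) = Pow(X, Rational(3, 2))
Function('t')(k) = Add(-42, Mul(2, Pow(k, 2))) (Function('t')(k) = Add(Add(Pow(k, 2), Pow(k, 2)), -42) = Add(Mul(2, Pow(k, 2)), -42) = Add(-42, Mul(2, Pow(k, 2))))
Pow(Add(Function('J')(29), Add(Function('B')(40), Mul(-1, Function('t')(-7)))), Rational(1, 2)) = Pow(Add(Mul(-15, 29), Add(Pow(40, Rational(3, 2)), Mul(-1, Add(-42, Mul(2, Pow(-7, 2)))))), Rational(1, 2)) = Pow(Add(-435, Add(Mul(80, Pow(10, Rational(1, 2))), Mul(-1, Add(-42, Mul(2, 49))))), Rational(1, 2)) = Pow(Add(-435, Add(Mul(80, Pow(10, Rational(1, 2))), Mul(-1, Add(-42, 98)))), Rational(1, 2)) = Pow(Add(-435, Add(Mul(80, Pow(10, Rational(1, 2))), Mul(-1, 56))), Rational(1, 2)) = Pow(Add(-435, Add(Mul(80, Pow(10, Rational(1, 2))), -56)), Rational(1, 2)) = Pow(Add(-435, Add(-56, Mul(80, Pow(10, Rational(1, 2))))), Rational(1, 2)) = Pow(Add(-491, Mul(80, Pow(10, Rational(1, 2)))), Rational(1, 2))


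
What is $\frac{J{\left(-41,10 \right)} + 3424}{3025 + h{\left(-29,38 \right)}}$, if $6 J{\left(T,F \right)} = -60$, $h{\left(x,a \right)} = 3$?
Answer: $\frac{1707}{1514} \approx 1.1275$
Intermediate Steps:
$J{\left(T,F \right)} = -10$ ($J{\left(T,F \right)} = \frac{1}{6} \left(-60\right) = -10$)
$\frac{J{\left(-41,10 \right)} + 3424}{3025 + h{\left(-29,38 \right)}} = \frac{-10 + 3424}{3025 + 3} = \frac{3414}{3028} = 3414 \cdot \frac{1}{3028} = \frac{1707}{1514}$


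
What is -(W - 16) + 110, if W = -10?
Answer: 136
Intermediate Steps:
-(W - 16) + 110 = -(-10 - 16) + 110 = -1*(-26) + 110 = 26 + 110 = 136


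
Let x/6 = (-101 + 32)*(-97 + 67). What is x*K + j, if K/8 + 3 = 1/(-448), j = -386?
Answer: -4181629/14 ≈ -2.9869e+5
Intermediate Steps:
x = 12420 (x = 6*((-101 + 32)*(-97 + 67)) = 6*(-69*(-30)) = 6*2070 = 12420)
K = -1345/56 (K = -24 + 8/(-448) = -24 + 8*(-1/448) = -24 - 1/56 = -1345/56 ≈ -24.018)
x*K + j = 12420*(-1345/56) - 386 = -4176225/14 - 386 = -4181629/14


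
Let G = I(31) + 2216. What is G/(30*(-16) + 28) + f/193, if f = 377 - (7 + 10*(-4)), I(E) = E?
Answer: -248351/87236 ≈ -2.8469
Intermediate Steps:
G = 2247 (G = 31 + 2216 = 2247)
f = 410 (f = 377 - (7 - 40) = 377 - 1*(-33) = 377 + 33 = 410)
G/(30*(-16) + 28) + f/193 = 2247/(30*(-16) + 28) + 410/193 = 2247/(-480 + 28) + 410*(1/193) = 2247/(-452) + 410/193 = 2247*(-1/452) + 410/193 = -2247/452 + 410/193 = -248351/87236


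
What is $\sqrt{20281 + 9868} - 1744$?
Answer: $-1744 + \sqrt{30149} \approx -1570.4$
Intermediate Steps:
$\sqrt{20281 + 9868} - 1744 = \sqrt{30149} - 1744 = -1744 + \sqrt{30149}$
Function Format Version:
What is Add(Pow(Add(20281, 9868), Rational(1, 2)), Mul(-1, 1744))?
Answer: Add(-1744, Pow(30149, Rational(1, 2))) ≈ -1570.4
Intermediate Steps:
Add(Pow(Add(20281, 9868), Rational(1, 2)), Mul(-1, 1744)) = Add(Pow(30149, Rational(1, 2)), -1744) = Add(-1744, Pow(30149, Rational(1, 2)))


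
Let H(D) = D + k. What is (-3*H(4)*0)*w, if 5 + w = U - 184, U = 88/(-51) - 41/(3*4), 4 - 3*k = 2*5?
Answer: 0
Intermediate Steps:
k = -2 (k = 4/3 - 2*5/3 = 4/3 - ⅓*10 = 4/3 - 10/3 = -2)
U = -1049/204 (U = 88*(-1/51) - 41/12 = -88/51 - 41*1/12 = -88/51 - 41/12 = -1049/204 ≈ -5.1422)
H(D) = -2 + D (H(D) = D - 2 = -2 + D)
w = -39605/204 (w = -5 + (-1049/204 - 184) = -5 - 38585/204 = -39605/204 ≈ -194.14)
(-3*H(4)*0)*w = (-3*(-2 + 4)*0)*(-39605/204) = (-3*2*0)*(-39605/204) = -6*0*(-39605/204) = 0*(-39605/204) = 0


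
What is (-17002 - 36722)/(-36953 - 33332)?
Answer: 53724/70285 ≈ 0.76437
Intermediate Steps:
(-17002 - 36722)/(-36953 - 33332) = -53724/(-70285) = -53724*(-1/70285) = 53724/70285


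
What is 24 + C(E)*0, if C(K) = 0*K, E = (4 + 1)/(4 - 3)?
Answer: 24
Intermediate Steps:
E = 5 (E = 5/1 = 5*1 = 5)
C(K) = 0
24 + C(E)*0 = 24 + 0*0 = 24 + 0 = 24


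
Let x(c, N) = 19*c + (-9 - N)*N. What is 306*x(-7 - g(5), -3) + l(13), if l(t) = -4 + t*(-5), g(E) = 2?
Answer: -46887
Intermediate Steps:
l(t) = -4 - 5*t
x(c, N) = 19*c + N*(-9 - N)
306*x(-7 - g(5), -3) + l(13) = 306*(-1*(-3)² - 9*(-3) + 19*(-7 - 1*2)) + (-4 - 5*13) = 306*(-1*9 + 27 + 19*(-7 - 2)) + (-4 - 65) = 306*(-9 + 27 + 19*(-9)) - 69 = 306*(-9 + 27 - 171) - 69 = 306*(-153) - 69 = -46818 - 69 = -46887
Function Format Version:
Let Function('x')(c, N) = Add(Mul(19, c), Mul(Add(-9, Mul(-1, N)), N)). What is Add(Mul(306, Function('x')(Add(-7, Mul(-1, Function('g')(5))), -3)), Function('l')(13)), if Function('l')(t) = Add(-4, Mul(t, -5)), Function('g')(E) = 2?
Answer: -46887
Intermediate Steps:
Function('l')(t) = Add(-4, Mul(-5, t))
Function('x')(c, N) = Add(Mul(19, c), Mul(N, Add(-9, Mul(-1, N))))
Add(Mul(306, Function('x')(Add(-7, Mul(-1, Function('g')(5))), -3)), Function('l')(13)) = Add(Mul(306, Add(Mul(-1, Pow(-3, 2)), Mul(-9, -3), Mul(19, Add(-7, Mul(-1, 2))))), Add(-4, Mul(-5, 13))) = Add(Mul(306, Add(Mul(-1, 9), 27, Mul(19, Add(-7, -2)))), Add(-4, -65)) = Add(Mul(306, Add(-9, 27, Mul(19, -9))), -69) = Add(Mul(306, Add(-9, 27, -171)), -69) = Add(Mul(306, -153), -69) = Add(-46818, -69) = -46887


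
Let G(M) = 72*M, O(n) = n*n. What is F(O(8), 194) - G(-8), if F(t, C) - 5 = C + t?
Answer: 839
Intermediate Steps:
O(n) = n²
F(t, C) = 5 + C + t (F(t, C) = 5 + (C + t) = 5 + C + t)
F(O(8), 194) - G(-8) = (5 + 194 + 8²) - 72*(-8) = (5 + 194 + 64) - 1*(-576) = 263 + 576 = 839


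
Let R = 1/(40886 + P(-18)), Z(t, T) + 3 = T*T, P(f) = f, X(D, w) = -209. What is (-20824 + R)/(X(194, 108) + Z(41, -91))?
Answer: -851035231/329763892 ≈ -2.5807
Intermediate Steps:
Z(t, T) = -3 + T² (Z(t, T) = -3 + T*T = -3 + T²)
R = 1/40868 (R = 1/(40886 - 18) = 1/40868 ≈ 2.4469e-5)
(-20824 + R)/(X(194, 108) + Z(41, -91)) = (-20824 + 1/40868)/(-209 + (-3 + (-91)²)) = -851035231/(40868*(-209 + (-3 + 8281))) = -851035231/(40868*(-209 + 8278)) = -851035231/40868/8069 = -851035231/40868*1/8069 = -851035231/329763892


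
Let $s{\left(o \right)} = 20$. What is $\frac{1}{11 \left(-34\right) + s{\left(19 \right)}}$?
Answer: $- \frac{1}{354} \approx -0.0028249$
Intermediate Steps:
$\frac{1}{11 \left(-34\right) + s{\left(19 \right)}} = \frac{1}{11 \left(-34\right) + 20} = \frac{1}{-374 + 20} = \frac{1}{-354} = - \frac{1}{354}$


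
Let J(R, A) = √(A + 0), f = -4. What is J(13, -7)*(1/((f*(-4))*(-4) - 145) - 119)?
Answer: -24872*I*√7/209 ≈ -314.86*I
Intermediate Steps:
J(R, A) = √A
J(13, -7)*(1/((f*(-4))*(-4) - 145) - 119) = √(-7)*(1/(-4*(-4)*(-4) - 145) - 119) = (I*√7)*(1/(16*(-4) - 145) - 119) = (I*√7)*(1/(-64 - 145) - 119) = (I*√7)*(1/(-209) - 119) = (I*√7)*(-1/209 - 119) = (I*√7)*(-24872/209) = -24872*I*√7/209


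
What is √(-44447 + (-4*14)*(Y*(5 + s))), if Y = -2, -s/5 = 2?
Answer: I*√45007 ≈ 212.15*I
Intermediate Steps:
s = -10 (s = -5*2 = -10)
√(-44447 + (-4*14)*(Y*(5 + s))) = √(-44447 + (-4*14)*(-2*(5 - 10))) = √(-44447 - (-112)*(-5)) = √(-44447 - 56*10) = √(-44447 - 560) = √(-45007) = I*√45007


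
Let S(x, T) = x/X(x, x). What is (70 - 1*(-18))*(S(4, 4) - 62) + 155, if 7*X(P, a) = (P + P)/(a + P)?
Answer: -2837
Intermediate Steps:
X(P, a) = 2*P/(7*(P + a)) (X(P, a) = ((P + P)/(a + P))/7 = ((2*P)/(P + a))/7 = (2*P/(P + a))/7 = 2*P/(7*(P + a)))
S(x, T) = 7*x (S(x, T) = x/((2*x/(7*(x + x)))) = x/((2*x/(7*((2*x))))) = x/((2*x*(1/(2*x))/7)) = x/(⅐) = x*7 = 7*x)
(70 - 1*(-18))*(S(4, 4) - 62) + 155 = (70 - 1*(-18))*(7*4 - 62) + 155 = (70 + 18)*(28 - 62) + 155 = 88*(-34) + 155 = -2992 + 155 = -2837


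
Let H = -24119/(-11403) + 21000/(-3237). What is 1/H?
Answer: -12303837/53796599 ≈ -0.22871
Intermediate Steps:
H = -53796599/12303837 (H = -24119*(-1/11403) + 21000*(-1/3237) = 24119/11403 - 7000/1079 = -53796599/12303837 ≈ -4.3723)
1/H = 1/(-53796599/12303837) = -12303837/53796599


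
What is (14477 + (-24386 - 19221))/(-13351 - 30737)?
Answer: 4855/7348 ≈ 0.66072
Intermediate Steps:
(14477 + (-24386 - 19221))/(-13351 - 30737) = (14477 - 43607)/(-44088) = -29130*(-1/44088) = 4855/7348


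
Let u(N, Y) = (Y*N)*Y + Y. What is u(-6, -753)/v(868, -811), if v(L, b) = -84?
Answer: 1134269/28 ≈ 40510.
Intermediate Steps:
u(N, Y) = Y + N*Y**2 (u(N, Y) = (N*Y)*Y + Y = N*Y**2 + Y = Y + N*Y**2)
u(-6, -753)/v(868, -811) = -753*(1 - 6*(-753))/(-84) = -753*(1 + 4518)*(-1/84) = -753*4519*(-1/84) = -3402807*(-1/84) = 1134269/28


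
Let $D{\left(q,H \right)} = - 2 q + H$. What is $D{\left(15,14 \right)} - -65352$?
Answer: $65336$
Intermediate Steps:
$D{\left(q,H \right)} = H - 2 q$
$D{\left(15,14 \right)} - -65352 = \left(14 - 30\right) - -65352 = \left(14 - 30\right) + 65352 = -16 + 65352 = 65336$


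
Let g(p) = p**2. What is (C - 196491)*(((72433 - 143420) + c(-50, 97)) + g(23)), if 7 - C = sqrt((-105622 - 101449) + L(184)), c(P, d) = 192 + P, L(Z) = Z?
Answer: 13815968944 + 70316*I*sqrt(206887) ≈ 1.3816e+10 + 3.1983e+7*I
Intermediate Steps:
C = 7 - I*sqrt(206887) (C = 7 - sqrt((-105622 - 101449) + 184) = 7 - sqrt(-207071 + 184) = 7 - sqrt(-206887) = 7 - I*sqrt(206887) ≈ 7.0 - 454.85*I)
(C - 196491)*(((72433 - 143420) + c(-50, 97)) + g(23)) = ((7 - I*sqrt(206887)) - 196491)*(((72433 - 143420) + (192 - 50)) + 23**2) = (-196484 - I*sqrt(206887))*((-70987 + 142) + 529) = (-196484 - I*sqrt(206887))*(-70845 + 529) = (-196484 - I*sqrt(206887))*(-70316) = 13815968944 + 70316*I*sqrt(206887)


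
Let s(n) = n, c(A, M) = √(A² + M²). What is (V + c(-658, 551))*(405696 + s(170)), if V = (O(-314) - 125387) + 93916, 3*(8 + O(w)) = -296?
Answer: -38448903778/3 + 405866*√736565 ≈ -1.2468e+10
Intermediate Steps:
O(w) = -320/3 (O(w) = -8 + (⅓)*(-296) = -8 - 296/3 = -320/3)
V = -94733/3 (V = (-320/3 - 125387) + 93916 = -376481/3 + 93916 = -94733/3 ≈ -31578.)
(V + c(-658, 551))*(405696 + s(170)) = (-94733/3 + √((-658)² + 551²))*(405696 + 170) = (-94733/3 + √(432964 + 303601))*405866 = (-94733/3 + √736565)*405866 = -38448903778/3 + 405866*√736565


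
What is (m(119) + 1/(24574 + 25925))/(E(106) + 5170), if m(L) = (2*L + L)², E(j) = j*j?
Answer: 3218023526/414243297 ≈ 7.7684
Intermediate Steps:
E(j) = j²
m(L) = 9*L² (m(L) = (3*L)² = 9*L²)
(m(119) + 1/(24574 + 25925))/(E(106) + 5170) = (9*119² + 1/(24574 + 25925))/(106² + 5170) = (9*14161 + 1/50499)/(11236 + 5170) = (127449 + 1/50499)/16406 = (6436047052/50499)*(1/16406) = 3218023526/414243297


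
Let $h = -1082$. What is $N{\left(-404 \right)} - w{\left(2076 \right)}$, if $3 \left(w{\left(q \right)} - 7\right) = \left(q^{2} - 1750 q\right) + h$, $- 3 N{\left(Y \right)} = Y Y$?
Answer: $- \frac{838931}{3} \approx -2.7964 \cdot 10^{5}$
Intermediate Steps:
$N{\left(Y \right)} = - \frac{Y^{2}}{3}$ ($N{\left(Y \right)} = - \frac{Y Y}{3} = - \frac{Y^{2}}{3}$)
$w{\left(q \right)} = - \frac{1061}{3} - \frac{1750 q}{3} + \frac{q^{2}}{3}$ ($w{\left(q \right)} = 7 + \frac{\left(q^{2} - 1750 q\right) - 1082}{3} = 7 + \frac{-1082 + q^{2} - 1750 q}{3} = 7 - \left(\frac{1082}{3} - \frac{q^{2}}{3} + \frac{1750 q}{3}\right) = - \frac{1061}{3} - \frac{1750 q}{3} + \frac{q^{2}}{3}$)
$N{\left(-404 \right)} - w{\left(2076 \right)} = - \frac{\left(-404\right)^{2}}{3} - \left(- \frac{1061}{3} - 1211000 + \frac{2076^{2}}{3}\right) = \left(- \frac{1}{3}\right) 163216 - \left(- \frac{1061}{3} - 1211000 + \frac{1}{3} \cdot 4309776\right) = - \frac{163216}{3} - \left(- \frac{1061}{3} - 1211000 + 1436592\right) = - \frac{163216}{3} - \frac{675715}{3} = - \frac{838931}{3}$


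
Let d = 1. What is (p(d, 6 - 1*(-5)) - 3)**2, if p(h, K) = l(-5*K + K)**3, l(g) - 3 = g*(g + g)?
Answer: 3385557864793708984384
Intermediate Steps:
l(g) = 3 + 2*g**2 (l(g) = 3 + g*(g + g) = 3 + g*(2*g) = 3 + 2*g**2)
p(h, K) = (3 + 32*K**2)**3 (p(h, K) = (3 + 2*(-5*K + K)**2)**3 = (3 + 2*(-4*K)**2)**3 = (3 + 2*(16*K**2))**3 = (3 + 32*K**2)**3)
(p(d, 6 - 1*(-5)) - 3)**2 = ((3 + 32*(6 - 1*(-5))**2)**3 - 3)**2 = ((3 + 32*(6 + 5)**2)**3 - 3)**2 = ((3 + 32*11**2)**3 - 3)**2 = ((3 + 32*121)**3 - 3)**2 = ((3 + 3872)**3 - 3)**2 = (3875**3 - 3)**2 = (58185546875 - 3)**2 = 58185546872**2 = 3385557864793708984384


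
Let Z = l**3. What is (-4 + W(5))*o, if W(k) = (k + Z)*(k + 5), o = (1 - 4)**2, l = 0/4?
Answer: 414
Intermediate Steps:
l = 0 (l = 0*(1/4) = 0)
Z = 0 (Z = 0**3 = 0)
o = 9 (o = (-3)**2 = 9)
W(k) = k*(5 + k) (W(k) = (k + 0)*(k + 5) = k*(5 + k))
(-4 + W(5))*o = (-4 + 5*(5 + 5))*9 = (-4 + 5*10)*9 = (-4 + 50)*9 = 46*9 = 414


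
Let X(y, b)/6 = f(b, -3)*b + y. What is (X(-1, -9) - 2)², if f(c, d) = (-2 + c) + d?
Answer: 559504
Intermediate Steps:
f(c, d) = -2 + c + d
X(y, b) = 6*y + 6*b*(-5 + b) (X(y, b) = 6*((-2 + b - 3)*b + y) = 6*((-5 + b)*b + y) = 6*(b*(-5 + b) + y) = 6*(y + b*(-5 + b)) = 6*y + 6*b*(-5 + b))
(X(-1, -9) - 2)² = ((6*(-1) + 6*(-9)*(-5 - 9)) - 2)² = ((-6 + 6*(-9)*(-14)) - 2)² = ((-6 + 756) - 2)² = (750 - 2)² = 748² = 559504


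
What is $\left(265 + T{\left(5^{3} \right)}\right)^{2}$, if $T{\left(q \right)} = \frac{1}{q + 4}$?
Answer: $\frac{1168682596}{16641} \approx 70229.0$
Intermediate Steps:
$T{\left(q \right)} = \frac{1}{4 + q}$
$\left(265 + T{\left(5^{3} \right)}\right)^{2} = \left(265 + \frac{1}{4 + 5^{3}}\right)^{2} = \left(265 + \frac{1}{4 + 125}\right)^{2} = \left(265 + \frac{1}{129}\right)^{2} = \left(\frac{34186}{129}\right)^{2} = \frac{1168682596}{16641}$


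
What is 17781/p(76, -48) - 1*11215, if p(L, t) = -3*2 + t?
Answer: -207797/18 ≈ -11544.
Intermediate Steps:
p(L, t) = -6 + t
17781/p(76, -48) - 1*11215 = 17781/(-6 - 48) - 1*11215 = 17781/(-54) - 11215 = 17781*(-1/54) - 11215 = -5927/18 - 11215 = -207797/18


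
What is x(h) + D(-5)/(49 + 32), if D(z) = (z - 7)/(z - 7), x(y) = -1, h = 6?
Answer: -80/81 ≈ -0.98765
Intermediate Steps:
D(z) = 1 (D(z) = (-7 + z)/(-7 + z) = 1)
x(h) + D(-5)/(49 + 32) = -1 + 1/(49 + 32) = -1 + 1/81 = -80/81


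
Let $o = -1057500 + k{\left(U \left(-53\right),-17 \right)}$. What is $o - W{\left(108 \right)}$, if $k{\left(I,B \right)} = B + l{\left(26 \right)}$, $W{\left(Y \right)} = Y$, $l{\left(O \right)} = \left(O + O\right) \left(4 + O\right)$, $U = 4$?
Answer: $-1056065$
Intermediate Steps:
$l{\left(O \right)} = 2 O \left(4 + O\right)$
$k{\left(I,B \right)} = 1560 + B$ ($k{\left(I,B \right)} = B + 2 \cdot 26 \left(4 + 26\right) = B + 2 \cdot 26 \cdot 30 = B + 1560 = 1560 + B$)
$o = -1055957$ ($o = -1057500 + \left(1560 - 17\right) = -1057500 + 1543 = -1055957$)
$o - W{\left(108 \right)} = -1055957 - 108 = -1056065$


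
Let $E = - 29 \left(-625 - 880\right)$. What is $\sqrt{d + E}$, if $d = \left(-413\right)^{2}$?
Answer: $\sqrt{214214} \approx 462.83$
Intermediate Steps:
$E = 43645$ ($E = - 29 \left(-625 - 880\right) = \left(-29\right) \left(-1505\right) = 43645$)
$d = 170569$
$\sqrt{d + E} = \sqrt{170569 + 43645} = \sqrt{214214}$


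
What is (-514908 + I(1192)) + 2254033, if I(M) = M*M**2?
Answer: 1695409013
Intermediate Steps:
I(M) = M**3
(-514908 + I(1192)) + 2254033 = (-514908 + 1192**3) + 2254033 = (-514908 + 1693669888) + 2254033 = 1693154980 + 2254033 = 1695409013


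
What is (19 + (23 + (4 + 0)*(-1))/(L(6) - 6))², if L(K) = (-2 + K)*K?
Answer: 130321/324 ≈ 402.23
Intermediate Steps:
L(K) = K*(-2 + K)
(19 + (23 + (4 + 0)*(-1))/(L(6) - 6))² = (19 + (23 + (4 + 0)*(-1))/(6*(-2 + 6) - 6))² = (19 + (23 + 4*(-1))/(6*4 - 6))² = (19 + (23 - 4)/(24 - 6))² = (19 + 19/18)² = (361/18)² = 130321/324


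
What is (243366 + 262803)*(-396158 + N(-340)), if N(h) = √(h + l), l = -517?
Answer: -200522898702 + 506169*I*√857 ≈ -2.0052e+11 + 1.4818e+7*I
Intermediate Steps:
N(h) = √(-517 + h) (N(h) = √(h - 517) = √(-517 + h))
(243366 + 262803)*(-396158 + N(-340)) = (243366 + 262803)*(-396158 + √(-517 - 340)) = 506169*(-396158 + √(-857)) = 506169*(-396158 + I*√857) = -200522898702 + 506169*I*√857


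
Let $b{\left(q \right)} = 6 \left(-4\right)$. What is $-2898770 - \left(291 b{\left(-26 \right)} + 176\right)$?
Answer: $-2891962$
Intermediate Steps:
$b{\left(q \right)} = -24$
$-2898770 - \left(291 b{\left(-26 \right)} + 176\right) = -2898770 - \left(291 \left(-24\right) + 176\right) = -2898770 - \left(-6984 + 176\right) = -2898770 - -6808 = -2898770 + 6808 = -2891962$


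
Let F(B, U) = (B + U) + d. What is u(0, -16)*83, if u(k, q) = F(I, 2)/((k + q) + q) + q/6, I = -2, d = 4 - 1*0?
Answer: -5561/24 ≈ -231.71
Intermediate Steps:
d = 4 (d = 4 + 0 = 4)
F(B, U) = 4 + B + U (F(B, U) = (B + U) + 4 = 4 + B + U)
u(k, q) = 4/(k + 2*q) + q/6 (u(k, q) = (4 - 2 + 2)/((k + q) + q) + q/6 = 4/(k + 2*q) + q*(⅙) = 4/(k + 2*q) + q/6)
u(0, -16)*83 = ((24 + 2*(-16)² + 0*(-16))/(6*(0 + 2*(-16))))*83 = ((24 + 2*256 + 0)/(6*(0 - 32)))*83 = ((⅙)*(24 + 512 + 0)/(-32))*83 = ((⅙)*(-1/32)*536)*83 = -67/24*83 = -5561/24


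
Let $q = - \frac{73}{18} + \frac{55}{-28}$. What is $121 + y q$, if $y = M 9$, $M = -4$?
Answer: $\frac{2364}{7} \approx 337.71$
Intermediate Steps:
$y = -36$ ($y = \left(-4\right) 9 = -36$)
$q = - \frac{1517}{252}$ ($q = \left(-73\right) \frac{1}{18} + 55 \left(- \frac{1}{28}\right) = - \frac{73}{18} - \frac{55}{28} = - \frac{1517}{252} \approx -6.0198$)
$121 + y q = 121 - - \frac{1517}{7} = 121 + \frac{1517}{7} = \frac{2364}{7}$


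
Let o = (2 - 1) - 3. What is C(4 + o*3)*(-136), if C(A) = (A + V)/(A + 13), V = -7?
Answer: 1224/11 ≈ 111.27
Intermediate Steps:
o = -2 (o = 1 - 3 = -2)
C(A) = (-7 + A)/(13 + A) (C(A) = (A - 7)/(A + 13) = (-7 + A)/(13 + A))
C(4 + o*3)*(-136) = ((-7 + (4 - 2*3))/(13 + (4 - 2*3)))*(-136) = ((-7 + (4 - 6))/(13 + (4 - 6)))*(-136) = ((-7 - 2)/(13 - 2))*(-136) = (-9/11)*(-136) = ((1/11)*(-9))*(-136) = -9/11*(-136) = 1224/11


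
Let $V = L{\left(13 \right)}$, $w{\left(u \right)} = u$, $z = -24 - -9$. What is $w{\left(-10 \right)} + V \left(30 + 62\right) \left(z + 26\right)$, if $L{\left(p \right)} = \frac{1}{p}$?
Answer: $\frac{882}{13} \approx 67.846$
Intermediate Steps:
$z = -15$ ($z = -24 + 9 = -15$)
$V = \frac{1}{13} \approx 0.076923$
$w{\left(-10 \right)} + V \left(30 + 62\right) \left(z + 26\right) = -10 + \frac{\left(30 + 62\right) \left(-15 + 26\right)}{13} = -10 + \frac{92 \cdot 11}{13} = -10 + \frac{1}{13} \cdot 1012 = -10 + \frac{1012}{13} = \frac{882}{13}$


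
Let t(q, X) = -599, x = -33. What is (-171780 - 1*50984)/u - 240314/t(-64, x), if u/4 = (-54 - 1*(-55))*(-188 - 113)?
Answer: 105693423/180299 ≈ 586.21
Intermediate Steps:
u = -1204 (u = 4*((-54 - 1*(-55))*(-188 - 113)) = 4*((-54 + 55)*(-301)) = 4*(1*(-301)) = 4*(-301) = -1204)
(-171780 - 1*50984)/u - 240314/t(-64, x) = (-171780 - 1*50984)/(-1204) - 240314/(-599) = (-171780 - 50984)*(-1/1204) - 240314*(-1/599) = -222764*(-1/1204) + 240314/599 = 55691/301 + 240314/599 = 105693423/180299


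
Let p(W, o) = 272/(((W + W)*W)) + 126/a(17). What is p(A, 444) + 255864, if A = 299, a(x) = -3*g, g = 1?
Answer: 22870742758/89401 ≈ 2.5582e+5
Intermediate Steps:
a(x) = -3 (a(x) = -3*1 = -3)
p(W, o) = -42 + 136/W² (p(W, o) = 272/(((W + W)*W)) + 126/(-3) = 272/(((2*W)*W)) + 126*(-⅓) = 272/((2*W²)) - 42 = 272*(1/(2*W²)) - 42 = 136/W² - 42 = -42 + 136/W²)
p(A, 444) + 255864 = (-42 + 136/299²) + 255864 = (-42 + 136*(1/89401)) + 255864 = (-42 + 136/89401) + 255864 = -3754706/89401 + 255864 = 22870742758/89401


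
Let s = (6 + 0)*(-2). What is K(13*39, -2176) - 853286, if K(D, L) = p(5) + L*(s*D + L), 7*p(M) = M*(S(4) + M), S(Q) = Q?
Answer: 119843363/7 ≈ 1.7120e+7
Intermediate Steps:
s = -12 (s = 6*(-2) = -12)
p(M) = M*(4 + M)/7 (p(M) = (M*(4 + M))/7 = M*(4 + M)/7)
K(D, L) = 45/7 + L*(L - 12*D) (K(D, L) = (⅐)*5*(4 + 5) + L*(-12*D + L) = (⅐)*5*9 + L*(L - 12*D) = 45/7 + L*(L - 12*D))
K(13*39, -2176) - 853286 = (45/7 + (-2176)² - 12*13*39*(-2176)) - 853286 = (45/7 + 4734976 - 12*507*(-2176)) - 853286 = (45/7 + 4734976 + 13238784) - 853286 = 125816365/7 - 853286 = 119843363/7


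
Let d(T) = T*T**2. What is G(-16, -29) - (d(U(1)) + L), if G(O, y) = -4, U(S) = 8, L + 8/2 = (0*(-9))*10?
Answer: -512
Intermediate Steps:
L = -4 (L = -4 + (0*(-9))*10 = -4 + 0*10 = -4 + 0 = -4)
d(T) = T**3
G(-16, -29) - (d(U(1)) + L) = -4 - (8**3 - 4) = -4 - (512 - 4) = -4 - 1*508 = -4 - 508 = -512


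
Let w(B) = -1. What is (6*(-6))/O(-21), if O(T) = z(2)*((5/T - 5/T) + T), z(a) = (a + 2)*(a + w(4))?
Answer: 3/7 ≈ 0.42857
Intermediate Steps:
z(a) = (-1 + a)*(2 + a) (z(a) = (a + 2)*(a - 1) = (2 + a)*(-1 + a) = (-1 + a)*(2 + a))
O(T) = 4*T (O(T) = (-2 + 2 + 2²)*((5/T - 5/T) + T) = (-2 + 2 + 4)*(0 + T) = 4*T)
(6*(-6))/O(-21) = (6*(-6))/((4*(-21))) = -36/(-84) = -36*(-1/84) = 3/7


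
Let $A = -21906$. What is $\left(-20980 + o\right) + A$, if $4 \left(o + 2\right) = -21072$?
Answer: $-48156$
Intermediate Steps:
$o = -5270$ ($o = -2 + \frac{1}{4} \left(-21072\right) = -2 - 5268 = -5270$)
$\left(-20980 + o\right) + A = \left(-20980 - 5270\right) - 21906 = -26250 - 21906 = -48156$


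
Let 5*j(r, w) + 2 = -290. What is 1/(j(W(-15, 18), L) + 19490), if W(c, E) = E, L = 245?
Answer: 5/97158 ≈ 5.1463e-5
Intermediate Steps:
j(r, w) = -292/5 (j(r, w) = -2/5 + (1/5)*(-290) = -2/5 - 58 = -292/5)
1/(j(W(-15, 18), L) + 19490) = 1/(-292/5 + 19490) = 1/(97158/5) = 5/97158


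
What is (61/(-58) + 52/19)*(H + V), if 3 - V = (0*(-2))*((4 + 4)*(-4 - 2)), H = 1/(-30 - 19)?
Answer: 135561/26999 ≈ 5.0210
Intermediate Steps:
H = -1/49 (H = 1/(-49) = -1/49 ≈ -0.020408)
V = 3 (V = 3 - 0*(-2)*(4 + 4)*(-4 - 2) = 3 - 0*8*(-6) = 3 - 0*(-48) = 3 - 1*0 = 3 + 0 = 3)
(61/(-58) + 52/19)*(H + V) = (61/(-58) + 52/19)*(-1/49 + 3) = (61*(-1/58) + 52*(1/19))*(146/49) = (-61/58 + 52/19)*(146/49) = (1857/1102)*(146/49) = 135561/26999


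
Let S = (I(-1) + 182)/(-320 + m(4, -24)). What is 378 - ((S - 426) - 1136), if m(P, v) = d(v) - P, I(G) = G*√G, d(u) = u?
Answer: 337651/174 - I/348 ≈ 1940.5 - 0.0028736*I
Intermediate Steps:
I(G) = G^(3/2)
m(P, v) = v - P
S = -91/174 + I/348 (S = ((-1)^(3/2) + 182)/(-320 + (-24 - 1*4)) = (-I + 182)/(-320 + (-24 - 4)) = (182 - I)/(-320 - 28) = (182 - I)/(-348) = (182 - I)*(-1/348) = -91/174 + I/348 ≈ -0.52299 + 0.0028736*I)
378 - ((S - 426) - 1136) = 378 - (((-91/174 + I/348) - 426) - 1136) = 378 - ((-74215/174 + I/348) - 1136) = 378 - (-271879/174 + I/348) = 378 + (271879/174 - I/348) = 337651/174 - I/348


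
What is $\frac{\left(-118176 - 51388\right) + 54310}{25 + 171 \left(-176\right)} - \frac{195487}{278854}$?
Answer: $\frac{26260549339}{8385418634} \approx 3.1317$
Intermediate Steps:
$\frac{\left(-118176 - 51388\right) + 54310}{25 + 171 \left(-176\right)} - \frac{195487}{278854} = \frac{-169564 + 54310}{25 - 30096} - \frac{195487}{278854} = - \frac{115254}{-30071} - \frac{195487}{278854} = \left(-115254\right) \left(- \frac{1}{30071}\right) - \frac{195487}{278854} = \frac{115254}{30071} - \frac{195487}{278854} = \frac{26260549339}{8385418634}$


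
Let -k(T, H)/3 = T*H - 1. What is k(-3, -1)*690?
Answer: -4140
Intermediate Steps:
k(T, H) = 3 - 3*H*T (k(T, H) = -3*(T*H - 1) = -3*(H*T - 1) = -3*(-1 + H*T) = 3 - 3*H*T)
k(-3, -1)*690 = (3 - 3*(-1)*(-3))*690 = (3 - 9)*690 = -6*690 = -4140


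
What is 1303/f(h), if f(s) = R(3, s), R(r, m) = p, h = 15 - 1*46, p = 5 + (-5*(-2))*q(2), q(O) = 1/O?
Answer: 1303/10 ≈ 130.30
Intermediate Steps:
p = 10 (p = 5 - 5*(-2)/2 = 5 + 10*(½) = 5 + 5 = 10)
h = -31 (h = 15 - 46 = -31)
R(r, m) = 10
f(s) = 10
1303/f(h) = 1303/10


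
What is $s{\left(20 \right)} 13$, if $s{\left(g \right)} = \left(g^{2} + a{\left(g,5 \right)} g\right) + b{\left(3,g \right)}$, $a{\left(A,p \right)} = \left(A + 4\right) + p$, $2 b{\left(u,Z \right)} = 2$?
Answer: $12753$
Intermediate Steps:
$b{\left(u,Z \right)} = 1$ ($b{\left(u,Z \right)} = \frac{1}{2} \cdot 2 = 1$)
$a{\left(A,p \right)} = 4 + A + p$ ($a{\left(A,p \right)} = \left(4 + A\right) + p = 4 + A + p$)
$s{\left(g \right)} = 1 + g^{2} + g \left(9 + g\right)$ ($s{\left(g \right)} = \left(g^{2} + \left(4 + g + 5\right) g\right) + 1 = \left(g^{2} + \left(9 + g\right) g\right) + 1 = \left(g^{2} + g \left(9 + g\right)\right) + 1 = 1 + g^{2} + g \left(9 + g\right)$)
$s{\left(20 \right)} 13 = \left(1 + 20^{2} + 20 \left(9 + 20\right)\right) 13 = \left(1 + 400 + 20 \cdot 29\right) 13 = \left(1 + 400 + 580\right) 13 = 981 \cdot 13 = 12753$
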